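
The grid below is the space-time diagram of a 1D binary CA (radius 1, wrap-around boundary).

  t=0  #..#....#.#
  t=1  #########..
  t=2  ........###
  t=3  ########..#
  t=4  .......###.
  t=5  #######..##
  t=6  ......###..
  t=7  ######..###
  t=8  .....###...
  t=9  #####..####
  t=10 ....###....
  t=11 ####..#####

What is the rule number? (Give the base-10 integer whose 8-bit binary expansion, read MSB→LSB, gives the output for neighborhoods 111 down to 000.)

  ### -> .   bit 7 = 0  t=1,i=1
  ##. -> #   bit 6 = 1  t=0,i=0
  #.# -> .   bit 5 = 0  t=0,i=9
  #.. -> #   bit 4 = 1  t=0,i=1
  .## -> .   bit 3 = 0  t=0,i=10
  .#. -> #   bit 2 = 1  t=0,i=3
  ..# -> #   bit 1 = 1  t=0,i=2
  ... -> #   bit 0 = 1  t=0,i=5
  bits 01010111 = 87

87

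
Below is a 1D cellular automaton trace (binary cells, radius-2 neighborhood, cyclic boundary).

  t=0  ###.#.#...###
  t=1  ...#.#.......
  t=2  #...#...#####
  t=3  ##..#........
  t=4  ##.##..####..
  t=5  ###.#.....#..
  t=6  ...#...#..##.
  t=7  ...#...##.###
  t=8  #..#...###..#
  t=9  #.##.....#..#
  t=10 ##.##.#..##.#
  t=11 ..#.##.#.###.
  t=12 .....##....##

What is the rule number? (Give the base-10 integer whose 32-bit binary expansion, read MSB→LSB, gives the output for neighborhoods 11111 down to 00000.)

486815313

  nb #####: next=.  (t=0,i=0, bit31=0)
  nb ####.: next=.  (t=0,i=1, bit30=0)
  nb ###.#: next=.  (t=0,i=2, bit29=0)
  nb ###..: next=#  (t=2,i=0, bit28=1)
  nb ##.##: next=#  (t=4,i=2, bit27=1)
  nb ##.#.: next=#  (t=0,i=3, bit26=1)
  nb ##..#: next=.  (t=3,i=2, bit25=0)
  nb ##...: next=#  (t=2,i=1, bit24=1)
  nb #.###: next=.  (t=7,i=10, bit23=0)
  nb #.##.: next=.  (t=4,i=3, bit22=0)
  nb #.#.#: next=.  (t=0,i=4, bit21=0)
  nb #.#..: next=.  (t=0,i=6, bit20=0)
  nb #..##: next=.  (t=4,i=6, bit19=0)
  nb #..#.: next=#  (t=3,i=3, bit18=1)
  nb #...#: next=.  (t=0,i=8, bit17=0)
  nb #....: next=.  (t=1,i=7, bit16=0)
  nb .####: next=.  (t=0,i=11, bit15=0)
  nb .###.: next=.  (t=5,i=1, bit14=0)
  nb .##.#: next=#  (t=4,i=1, bit13=1)
  nb .##..: next=#  (t=3,i=1, bit12=1)
  nb .#.##: next=.  (t=11,i=3, bit11=0)
  nb .#.#.: next=#  (t=0,i=5, bit10=1)
  nb .#..#: next=#  (t=5,i=11, bit9=1)
  nb .#...: next=.  (t=0,i=7, bit8=0)
  nb ..###: next=.  (t=0,i=10, bit7=0)
  nb ..##.: next=#  (t=3,i=0, bit6=1)
  nb ..#.#: next=.  (t=1,i=3, bit5=0)
  nb ..#..: next=#  (t=2,i=4, bit4=1)
  nb ...##: next=.  (t=0,i=9, bit3=0)
  nb ...#.: next=.  (t=1,i=2, bit2=0)
  nb ....#: next=.  (t=1,i=1, bit1=0)
  nb .....: next=#  (t=1,i=0, bit0=1)
  bits 00011101000001000011011001010001 = 486815313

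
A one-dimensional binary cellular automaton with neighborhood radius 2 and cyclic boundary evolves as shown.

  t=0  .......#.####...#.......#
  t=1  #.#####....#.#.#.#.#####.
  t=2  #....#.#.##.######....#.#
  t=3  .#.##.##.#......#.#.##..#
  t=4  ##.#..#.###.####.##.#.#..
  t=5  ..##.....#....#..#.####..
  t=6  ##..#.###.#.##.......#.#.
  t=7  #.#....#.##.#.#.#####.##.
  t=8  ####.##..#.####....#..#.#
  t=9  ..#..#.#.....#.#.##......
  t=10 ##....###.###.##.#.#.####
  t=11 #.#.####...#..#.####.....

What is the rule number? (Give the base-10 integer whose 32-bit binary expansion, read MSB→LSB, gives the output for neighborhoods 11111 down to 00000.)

1198540175

  ##### -> .   bit 31 = 0  t=1,i=4
  ####. -> #   bit 30 = 1  t=0,i=11
  ###.# -> .   bit 29 = 0  t=1,i=23
  ###.. -> .   bit 28 = 0  t=0,i=12
  ##.## -> .   bit 27 = 0  t=2,i=11
  ##.#. -> #   bit 26 = 1  t=1,i=24
  ##..# -> #   bit 25 = 1  t=3,i=22
  ##... -> #   bit 24 = 1  t=0,i=13
  #.### -> .   bit 23 = 0  t=0,i=9
  #.##. -> #   bit 22 = 1  t=2,i=9
  #.#.# -> #   bit 21 = 1  t=1,i=0
  #.#.. -> #   bit 20 = 1  t=3,i=9
  #..## -> .   bit 19 = 0  t=4,i=24
  #..#. -> .   bit 18 = 0  t=3,i=23
  #...# -> .   bit 17 = 0  t=0,i=14
  #.... -> .   bit 16 = 0  t=0,i=1
  .#### -> .   bit 15 = 0  t=0,i=10
  .###. -> #   bit 14 = 1  t=4,i=9
  .##.# -> .   bit 13 = 0  t=2,i=10
  .##.. -> .   bit 12 = 0  t=2,i=0
  .#.## -> .   bit 11 = 0  t=0,i=8
  .#.#. -> #   bit 10 = 1  t=1,i=12
  .#..# -> .   bit 9 = 0  t=4,i=4
  .#... -> #   bit 8 = 1  t=0,i=0
  ..### -> #   bit 7 = 1  t=10,i=6
  ..##. -> .   bit 6 = 0  t=4,i=0
  ..#.# -> .   bit 5 = 0  t=0,i=7
  ..#.. -> .   bit 4 = 0  t=0,i=16
  ...## -> #   bit 3 = 1  t=5,i=1
  ...#. -> #   bit 2 = 1  t=0,i=6
  ....# -> #   bit 1 = 1  t=0,i=5
  ..... -> #   bit 0 = 1  t=0,i=2
  bits 01000111011100000100010110001111 = 1198540175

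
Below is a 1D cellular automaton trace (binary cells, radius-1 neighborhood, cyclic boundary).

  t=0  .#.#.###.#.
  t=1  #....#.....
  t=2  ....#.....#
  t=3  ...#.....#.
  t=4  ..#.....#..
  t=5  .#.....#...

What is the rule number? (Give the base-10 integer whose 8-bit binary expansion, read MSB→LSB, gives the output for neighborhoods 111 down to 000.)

  ###|.  b7=0 t=0,i=6
  ##.|.  b6=0 t=0,i=7
  #.#|.  b5=0 t=0,i=2
  #..|.  b4=0 t=0,i=10
  .##|#  b3=1 t=0,i=5
  .#.|.  b2=0 t=0,i=1
  ..#|#  b1=1 t=0,i=0
  ...|.  b0=0 t=1,i=2
  bits 00001010 = 10

10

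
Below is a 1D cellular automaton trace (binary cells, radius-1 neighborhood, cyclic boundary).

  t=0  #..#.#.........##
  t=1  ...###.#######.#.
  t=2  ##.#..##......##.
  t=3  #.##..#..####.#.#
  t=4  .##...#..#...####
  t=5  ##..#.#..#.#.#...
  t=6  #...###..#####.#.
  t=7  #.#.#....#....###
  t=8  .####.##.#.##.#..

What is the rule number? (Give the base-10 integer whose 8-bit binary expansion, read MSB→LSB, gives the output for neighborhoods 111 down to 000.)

  ### -> .   bit 7 = 0  t=0,i=16
  ##. -> .   bit 6 = 0  t=0,i=0
  #.# -> #   bit 5 = 1  t=0,i=4
  #.. -> .   bit 4 = 0  t=0,i=1
  .## -> #   bit 3 = 1  t=0,i=15
  .#. -> #   bit 2 = 1  t=0,i=3
  ..# -> .   bit 1 = 0  t=0,i=2
  ... -> #   bit 0 = 1  t=0,i=7
  bits 00101101 = 45

45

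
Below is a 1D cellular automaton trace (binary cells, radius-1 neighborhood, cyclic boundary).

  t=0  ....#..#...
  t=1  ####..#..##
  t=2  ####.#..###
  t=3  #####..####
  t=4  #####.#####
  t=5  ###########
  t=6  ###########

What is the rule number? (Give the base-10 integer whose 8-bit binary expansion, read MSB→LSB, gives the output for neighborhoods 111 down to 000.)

235

  ###|#  b7=1 t=1,i=0
  ##.|#  b6=1 t=1,i=3
  #.#|#  b5=1 t=2,i=4
  #..|.  b4=0 t=0,i=5
  .##|#  b3=1 t=1,i=9
  .#.|.  b2=0 t=0,i=4
  ..#|#  b1=1 t=0,i=3
  ...|#  b0=1 t=0,i=0
  bits 11101011 = 235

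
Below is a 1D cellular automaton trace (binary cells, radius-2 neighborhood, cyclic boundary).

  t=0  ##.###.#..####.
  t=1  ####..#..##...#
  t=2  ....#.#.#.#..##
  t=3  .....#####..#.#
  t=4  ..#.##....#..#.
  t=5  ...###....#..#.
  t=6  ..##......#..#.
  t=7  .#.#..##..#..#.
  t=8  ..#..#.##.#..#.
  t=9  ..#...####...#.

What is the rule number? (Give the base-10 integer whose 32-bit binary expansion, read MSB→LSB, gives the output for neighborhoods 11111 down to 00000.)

250100889

  nb #####: next=.  (t=1,i=1, bit31=0)
  nb ####.: next=.  (t=0,i=12, bit30=0)
  nb ###.#: next=.  (t=0,i=5, bit29=0)
  nb ###..: next=.  (t=1,i=3, bit28=0)
  nb ##.##: next=#  (t=0,i=2, bit27=1)
  nb ##.#.: next=#  (t=0,i=6, bit26=1)
  nb ##..#: next=#  (t=1,i=4, bit25=1)
  nb ##...: next=.  (t=1,i=11, bit24=0)
  nb #.###: next=#  (t=0,i=3, bit23=1)
  nb #.##.: next=#  (t=0,i=0, bit22=1)
  nb #.#.#: next=#  (t=2,i=6, bit21=1)
  nb #.#..: next=.  (t=0,i=7, bit20=0)
  nb #..##: next=#  (t=0,i=9, bit19=1)
  nb #..#.: next=.  (t=1,i=5, bit18=0)
  nb #...#: next=.  (t=1,i=12, bit17=0)
  nb #....: next=.  (t=2,i=1, bit16=0)
  nb .####: next=.  (t=0,i=11, bit15=0)
  nb .###.: next=.  (t=0,i=4, bit14=0)
  nb .##.#: next=#  (t=0,i=1, bit13=1)
  nb .##..: next=#  (t=1,i=10, bit12=1)
  nb .#.##: next=#  (t=4,i=3, bit11=1)
  nb .#.#.: next=#  (t=2,i=5, bit10=1)
  nb .#..#: next=.  (t=0,i=8, bit9=0)
  nb .#...: next=.  (t=3,i=0, bit8=0)
  nb ..###: next=#  (t=0,i=10, bit7=1)
  nb ..##.: next=.  (t=1,i=9, bit6=0)
  nb ..#.#: next=.  (t=2,i=4, bit5=0)
  nb ..#..: next=#  (t=1,i=6, bit4=1)
  nb ...##: next=#  (t=1,i=13, bit3=1)
  nb ...#.: next=.  (t=2,i=3, bit2=0)
  nb ....#: next=.  (t=2,i=2, bit1=0)
  nb .....: next=#  (t=3,i=2, bit0=1)
  bits 00001110111010000011110010011001 = 250100889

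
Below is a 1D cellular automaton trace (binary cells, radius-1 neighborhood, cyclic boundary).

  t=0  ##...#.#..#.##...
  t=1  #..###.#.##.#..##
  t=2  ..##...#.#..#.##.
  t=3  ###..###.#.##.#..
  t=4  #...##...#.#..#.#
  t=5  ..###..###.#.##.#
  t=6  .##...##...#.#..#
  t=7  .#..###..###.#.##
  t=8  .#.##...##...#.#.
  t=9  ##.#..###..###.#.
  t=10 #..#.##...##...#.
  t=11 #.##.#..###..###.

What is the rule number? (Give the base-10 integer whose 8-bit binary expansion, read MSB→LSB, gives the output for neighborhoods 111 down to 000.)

  ###|.  b7=0 t=1,i=4
  ##.|.  b6=0 t=0,i=1
  #.#|.  b5=0 t=0,i=6
  #..|.  b4=0 t=0,i=2
  .##|#  b3=1 t=0,i=0
  .#.|#  b2=1 t=0,i=5
  ..#|#  b1=1 t=0,i=4
  ...|#  b0=1 t=0,i=3
  bits 00001111 = 15

15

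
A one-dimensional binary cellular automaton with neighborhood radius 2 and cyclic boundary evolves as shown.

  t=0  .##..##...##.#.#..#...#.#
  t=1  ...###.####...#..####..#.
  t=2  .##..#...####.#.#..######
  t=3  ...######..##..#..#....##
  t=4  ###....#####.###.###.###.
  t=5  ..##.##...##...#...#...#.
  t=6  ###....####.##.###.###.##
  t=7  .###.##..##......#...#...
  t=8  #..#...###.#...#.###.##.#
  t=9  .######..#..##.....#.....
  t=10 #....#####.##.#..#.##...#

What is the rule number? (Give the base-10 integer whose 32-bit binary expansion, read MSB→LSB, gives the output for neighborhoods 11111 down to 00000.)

1930298714

  nb #####: next=.  (t=2,i=21, bit31=0)
  nb ####.: next=#  (t=1,i=9, bit30=1)
  nb ###.#: next=#  (t=1,i=5, bit29=1)
  nb ###..: next=#  (t=1,i=10, bit28=1)
  nb ##.##: next=.  (t=1,i=6, bit27=0)
  nb ##.#.: next=.  (t=0,i=12, bit26=0)
  nb ##..#: next=#  (t=0,i=3, bit25=1)
  nb ##...: next=#  (t=0,i=7, bit24=1)
  nb #.###: next=.  (t=1,i=7, bit23=0)
  nb #.##.: next=.  (t=0,i=1, bit22=0)
  nb #.#.#: next=.  (t=0,i=13, bit21=0)
  nb #.#..: next=.  (t=0,i=15, bit20=0)
  nb #..##: next=#  (t=0,i=4, bit19=1)
  nb #..#.: next=#  (t=0,i=17, bit18=1)
  nb #...#: next=#  (t=0,i=8, bit17=1)
  nb #....: next=.  (t=1,i=0, bit16=0)
  nb .####: next=.  (t=1,i=8, bit15=0)
  nb .###.: next=.  (t=1,i=4, bit14=0)
  nb .##.#: next=.  (t=0,i=11, bit13=0)
  nb .##..: next=.  (t=0,i=2, bit12=0)
  nb .#.##: next=.  (t=0,i=0, bit11=0)
  nb .#.#.: next=#  (t=0,i=14, bit10=1)
  nb .#..#: next=.  (t=0,i=16, bit9=0)
  nb .#...: next=#  (t=0,i=19, bit8=1)
  nb ..###: next=.  (t=1,i=3, bit7=0)
  nb ..##.: next=#  (t=0,i=5, bit6=1)
  nb ..#.#: next=.  (t=0,i=22, bit5=0)
  nb ..#..: next=#  (t=0,i=18, bit4=1)
  nb ...##: next=#  (t=0,i=9, bit3=1)
  nb ...#.: next=.  (t=0,i=21, bit2=0)
  nb ....#: next=#  (t=1,i=1, bit1=1)
  nb .....: next=.  (t=7,i=13, bit0=0)
  bits 01110011000011100000010101011010 = 1930298714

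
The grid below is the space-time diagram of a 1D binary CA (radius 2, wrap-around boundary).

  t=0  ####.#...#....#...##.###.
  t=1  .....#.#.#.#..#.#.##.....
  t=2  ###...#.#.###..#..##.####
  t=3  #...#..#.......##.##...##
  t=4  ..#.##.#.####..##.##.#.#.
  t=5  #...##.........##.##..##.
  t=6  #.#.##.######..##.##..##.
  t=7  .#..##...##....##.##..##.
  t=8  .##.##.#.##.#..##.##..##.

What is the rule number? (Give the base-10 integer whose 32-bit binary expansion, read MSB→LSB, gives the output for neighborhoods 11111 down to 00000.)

  #####|#  b31=1 t=2,i=0
  ####.|.  b30=0 t=0,i=2
  ###.#|.  b29=0 t=0,i=3
  ###..|.  b28=0 t=2,i=2
  ##.##|.  b27=0 t=0,i=20
  ##.#.|.  b26=0 t=0,i=4
  ##..#|.  b25=0 t=2,i=13
  ##...|.  b24=0 t=1,i=20
  #.###|.  b23=0 t=0,i=0
  #.##.|#  b22=1 t=1,i=18
  #.#.#|.  b21=0 t=1,i=7
  #.#..|#  b20=1 t=0,i=5
  #..##|.  b19=0 t=2,i=17
  #..#.|.  b18=0 t=1,i=13
  #...#|#  b17=1 t=0,i=7
  #....|#  b16=1 t=0,i=11
  .####|.  b15=0 t=0,i=1
  .###.|.  b14=0 t=0,i=22
  .##.#|#  b13=1 t=0,i=19
  .##..|#  b12=1 t=1,i=19
  .#.##|.  b11=0 t=1,i=17
  .#.#.|#  b10=1 t=1,i=6
  .#..#|#  b9=1 t=1,i=12
  .#...|.  b8=0 t=0,i=6
  ..###|#  b7=1 t=3,i=23
  ..##.|#  b6=1 t=0,i=18
  ..#.#|.  b5=0 t=1,i=5
  ..#..|#  b4=1 t=0,i=9
  ...##|.  b3=0 t=0,i=17
  ...#.|.  b2=0 t=0,i=8
  ....#|.  b1=0 t=0,i=12
  .....|#  b0=1 t=1,i=0
  bits 10000000010100110011011011010001 = 2152937169

2152937169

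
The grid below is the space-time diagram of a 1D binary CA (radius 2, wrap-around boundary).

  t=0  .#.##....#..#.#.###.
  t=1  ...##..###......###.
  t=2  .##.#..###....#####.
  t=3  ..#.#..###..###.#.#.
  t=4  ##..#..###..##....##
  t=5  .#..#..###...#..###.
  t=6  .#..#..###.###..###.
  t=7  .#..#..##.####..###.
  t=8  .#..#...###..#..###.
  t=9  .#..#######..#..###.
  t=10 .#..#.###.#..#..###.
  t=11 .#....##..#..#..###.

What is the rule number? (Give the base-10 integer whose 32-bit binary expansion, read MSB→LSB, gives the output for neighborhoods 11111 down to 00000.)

  [31] ##### => #  t=2,i=16
  [30] ####. => .  t=2,i=17
  [29] ###.# => .  t=3,i=14
  [28] ###.. => #  t=0,i=18
  [27] ##.## => #  t=6,i=10
  [26] ##.#. => .  t=2,i=3
  [25] ##..# => .  t=0,i=19
  [24] ##... => .  t=0,i=5
  [23] #.### => #  t=0,i=16
  [22] #.##. => #  t=0,i=3
  [21] #.#.# => .  t=0,i=14
  [20] #.#.. => #  t=2,i=4
  [19] #..## => .  t=1,i=6
  [18] #..#. => .  t=0,i=0
  [17] #...# => #  t=3,i=0
  [16] #.... => .  t=0,i=6
  [15] .#### => .  t=2,i=15
  [14] .###. => #  t=0,i=17
  [13] .##.# => #  t=2,i=2
  [12] .##.. => #  t=0,i=4
  [11] .#.## => .  t=0,i=2
  [10] .#.#. => .  t=0,i=13
  [9] .#..# => .  t=0,i=10
  [8] .#... => #  t=3,i=19
  [7] ..### => #  t=1,i=7
  [6] ..##. => .  t=1,i=3
  [5] ..#.# => .  t=0,i=1
  [4] ..#.. => #  t=0,i=9
  [3] ...## => #  t=1,i=2
  [2] ...#. => #  t=0,i=8
  [1] ....# => #  t=0,i=7
  [0] ..... => .  t=1,i=12
  bits 10011000110100100111000110011110 = 2563928478

2563928478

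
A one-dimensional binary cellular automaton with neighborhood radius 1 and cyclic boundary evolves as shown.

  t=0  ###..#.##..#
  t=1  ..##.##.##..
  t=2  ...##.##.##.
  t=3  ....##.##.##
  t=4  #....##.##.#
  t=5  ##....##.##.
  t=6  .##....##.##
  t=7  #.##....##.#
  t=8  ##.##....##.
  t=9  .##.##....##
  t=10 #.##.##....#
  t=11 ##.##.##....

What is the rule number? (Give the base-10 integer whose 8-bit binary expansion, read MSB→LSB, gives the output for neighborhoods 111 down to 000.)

  ### -> .   bit 7 = 0  t=0,i=0
  ##. -> #   bit 6 = 1  t=0,i=2
  #.# -> #   bit 5 = 1  t=0,i=6
  #.. -> #   bit 4 = 1  t=0,i=3
  .## -> .   bit 3 = 0  t=0,i=7
  .#. -> #   bit 2 = 1  t=0,i=5
  ..# -> .   bit 1 = 0  t=0,i=4
  ... -> .   bit 0 = 0  t=1,i=0
  bits 01110100 = 116

116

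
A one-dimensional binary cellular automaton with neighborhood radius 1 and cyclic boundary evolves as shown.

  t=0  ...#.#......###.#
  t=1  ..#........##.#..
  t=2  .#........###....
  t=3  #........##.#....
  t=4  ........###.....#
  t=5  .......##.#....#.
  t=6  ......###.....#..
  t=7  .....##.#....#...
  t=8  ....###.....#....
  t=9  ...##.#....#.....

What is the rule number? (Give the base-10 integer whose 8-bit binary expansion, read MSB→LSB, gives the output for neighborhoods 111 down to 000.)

  [7] ### => .  t=0,i=13
  [6] ##. => #  t=0,i=14
  [5] #.# => .  t=0,i=4
  [4] #.. => .  t=0,i=0
  [3] .## => #  t=0,i=12
  [2] .#. => .  t=0,i=3
  [1] ..# => #  t=0,i=2
  [0] ... => .  t=0,i=1
  bits 01001010 = 74

74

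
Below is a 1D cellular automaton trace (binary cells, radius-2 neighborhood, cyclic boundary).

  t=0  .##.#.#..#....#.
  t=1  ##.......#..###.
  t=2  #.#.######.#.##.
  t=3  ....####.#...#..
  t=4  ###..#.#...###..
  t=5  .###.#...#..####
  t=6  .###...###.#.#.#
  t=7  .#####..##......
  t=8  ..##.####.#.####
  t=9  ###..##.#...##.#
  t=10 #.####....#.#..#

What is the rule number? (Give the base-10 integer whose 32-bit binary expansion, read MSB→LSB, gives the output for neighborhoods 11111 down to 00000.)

  [31] ##### => #  t=2,i=6
  [30] ####. => .  t=2,i=8
  [29] ###.# => #  t=1,i=14
  [28] ###.. => #  t=4,i=2
  [27] ##.## => .  t=1,i=15
  [26] ##.#. => .  t=0,i=3
  [25] ##..# => #  t=4,i=3
  [24] ##... => #  t=1,i=2
  [23] #.### => #  t=2,i=4
  [22] #.##. => #  t=1,i=0
  [21] #.#.# => .  t=0,i=4
  [20] #.#.. => .  t=0,i=6
  [19] #..## => #  t=0,i=0
  [18] #..#. => .  t=0,i=8
  [17] #...# => #  t=3,i=11
  [16] #.... => .  t=0,i=11
  [15] .#### => #  t=2,i=5
  [14] .###. => #  t=1,i=13
  [13] .##.# => .  t=0,i=2
  [12] .##.. => .  t=1,i=1
  [11] .#.## => .  t=2,i=3
  [10] .#.#. => .  t=0,i=5
  [9] .#..# => .  t=0,i=7
  [8] .#... => .  t=0,i=10
  [7] ..### => .  t=1,i=12
  [6] ..##. => #  t=0,i=1
  [5] ..#.# => #  t=4,i=5
  [4] ..#.. => #  t=0,i=9
  [3] ...## => .  t=3,i=3
  [2] ...#. => #  t=0,i=13
  [1] ....# => #  t=0,i=12
  [0] ..... => #  t=1,i=4
  bits 10110011110010101100000001110111 = 3016409207

3016409207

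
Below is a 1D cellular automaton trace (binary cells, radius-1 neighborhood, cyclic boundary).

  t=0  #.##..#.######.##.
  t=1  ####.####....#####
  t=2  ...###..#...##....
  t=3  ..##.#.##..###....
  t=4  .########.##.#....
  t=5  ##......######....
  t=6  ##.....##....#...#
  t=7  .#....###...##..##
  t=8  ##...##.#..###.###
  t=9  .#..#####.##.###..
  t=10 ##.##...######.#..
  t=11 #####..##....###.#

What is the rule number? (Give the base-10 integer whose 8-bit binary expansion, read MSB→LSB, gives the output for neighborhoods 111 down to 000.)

110

  ###|.  b7=0 t=0,i=9
  ##.|#  b6=1 t=0,i=3
  #.#|#  b5=1 t=0,i=1
  #..|.  b4=0 t=0,i=4
  .##|#  b3=1 t=0,i=2
  .#.|#  b2=1 t=0,i=0
  ..#|#  b1=1 t=0,i=5
  ...|.  b0=0 t=1,i=10
  bits 01101110 = 110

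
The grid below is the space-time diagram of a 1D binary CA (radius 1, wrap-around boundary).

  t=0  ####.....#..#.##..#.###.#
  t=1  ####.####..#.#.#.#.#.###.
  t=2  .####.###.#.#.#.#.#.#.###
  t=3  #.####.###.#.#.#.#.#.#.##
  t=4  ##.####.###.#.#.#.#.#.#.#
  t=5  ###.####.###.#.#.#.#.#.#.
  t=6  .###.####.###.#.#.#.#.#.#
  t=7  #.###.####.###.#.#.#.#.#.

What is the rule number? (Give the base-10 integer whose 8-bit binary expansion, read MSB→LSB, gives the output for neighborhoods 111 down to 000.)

  ###|#  b7=1 t=0,i=0
  ##.|#  b6=1 t=0,i=3
  #.#|#  b5=1 t=0,i=13
  #..|.  b4=0 t=0,i=4
  .##|.  b3=0 t=0,i=14
  .#.|.  b2=0 t=0,i=9
  ..#|#  b1=1 t=0,i=8
  ...|#  b0=1 t=0,i=5
  bits 11100011 = 227

227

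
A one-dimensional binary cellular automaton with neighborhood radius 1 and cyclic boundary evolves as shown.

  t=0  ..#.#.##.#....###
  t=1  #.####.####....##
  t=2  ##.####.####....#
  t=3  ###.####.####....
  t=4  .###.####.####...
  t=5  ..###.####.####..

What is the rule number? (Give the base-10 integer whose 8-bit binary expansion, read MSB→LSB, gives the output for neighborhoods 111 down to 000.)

244

  [7] ### => #  t=0,i=15
  [6] ##. => #  t=0,i=7
  [5] #.# => #  t=0,i=3
  [4] #.. => #  t=0,i=0
  [3] .## => .  t=0,i=6
  [2] .#. => #  t=0,i=2
  [1] ..# => .  t=0,i=1
  [0] ... => .  t=0,i=11
  bits 11110100 = 244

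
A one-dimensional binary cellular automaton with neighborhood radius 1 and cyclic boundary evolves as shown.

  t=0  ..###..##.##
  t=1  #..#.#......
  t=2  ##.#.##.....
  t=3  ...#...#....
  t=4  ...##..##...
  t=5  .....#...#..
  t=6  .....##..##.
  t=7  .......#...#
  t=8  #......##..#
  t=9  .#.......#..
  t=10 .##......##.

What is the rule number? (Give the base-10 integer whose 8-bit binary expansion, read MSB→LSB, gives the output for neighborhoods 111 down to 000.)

148

  ###|#  b7=1 t=0,i=3
  ##.|.  b6=0 t=0,i=4
  #.#|.  b5=0 t=0,i=9
  #..|#  b4=1 t=0,i=0
  .##|.  b3=0 t=0,i=2
  .#.|#  b2=1 t=1,i=0
  ..#|.  b1=0 t=0,i=1
  ...|.  b0=0 t=1,i=7
  bits 10010100 = 148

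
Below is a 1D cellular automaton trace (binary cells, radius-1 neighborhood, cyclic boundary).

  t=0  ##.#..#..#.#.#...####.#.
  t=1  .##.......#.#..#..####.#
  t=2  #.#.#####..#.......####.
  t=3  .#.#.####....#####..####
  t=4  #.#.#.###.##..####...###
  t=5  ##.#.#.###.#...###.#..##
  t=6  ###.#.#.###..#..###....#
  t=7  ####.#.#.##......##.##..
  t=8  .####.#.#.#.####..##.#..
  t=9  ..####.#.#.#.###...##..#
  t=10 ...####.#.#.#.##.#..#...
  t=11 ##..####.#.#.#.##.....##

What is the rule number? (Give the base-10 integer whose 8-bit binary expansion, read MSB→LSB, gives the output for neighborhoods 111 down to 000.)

  ### -> #   bit 7 = 1  t=0,i=18
  ##. -> #   bit 6 = 1  t=0,i=1
  #.# -> #   bit 5 = 1  t=0,i=2
  #.. -> .   bit 4 = 0  t=0,i=4
  .## -> .   bit 3 = 0  t=0,i=0
  .#. -> .   bit 2 = 0  t=0,i=3
  ..# -> .   bit 1 = 0  t=0,i=5
  ... -> #   bit 0 = 1  t=0,i=15
  bits 11100001 = 225

225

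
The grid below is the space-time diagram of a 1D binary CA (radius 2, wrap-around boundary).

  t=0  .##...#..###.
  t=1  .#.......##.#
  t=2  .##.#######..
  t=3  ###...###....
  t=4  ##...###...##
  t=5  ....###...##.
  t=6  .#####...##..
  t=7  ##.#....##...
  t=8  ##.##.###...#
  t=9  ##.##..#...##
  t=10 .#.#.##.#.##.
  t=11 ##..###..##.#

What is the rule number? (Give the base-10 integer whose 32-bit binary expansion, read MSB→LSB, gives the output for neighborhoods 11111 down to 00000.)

2723441131

  [31] ##### => #  t=2,i=6
  [30] ####. => .  t=2,i=9
  [29] ###.# => #  t=8,i=1
  [28] ###.. => .  t=0,i=11
  [27] ##.## => .  t=2,i=3
  [26] ##.#. => .  t=1,i=11
  [25] ##..# => #  t=0,i=12
  [24] ##... => .  t=0,i=3
  [23] #.### => .  t=2,i=4
  [22] #.##. => #  t=8,i=3
  [21] #.#.# => .  t=1,i=12
  [20] #.#.. => #  t=1,i=1
  [19] #..## => .  t=0,i=0
  [18] #..#. => #  t=9,i=6
  [17] #...# => .  t=0,i=4
  [16] #.... => .  t=1,i=3
  [15] .#### => .  t=2,i=5
  [14] .###. => #  t=0,i=10
  [13] .##.# => #  t=1,i=10
  [12] .##.. => .  t=0,i=2
  [11] .#.## => #  t=10,i=4
  [10] .#.#. => .  t=1,i=0
  [9] .#..# => .  t=0,i=7
  [8] .#... => #  t=1,i=2
  [7] ..### => #  t=0,i=9
  [6] ..##. => #  t=0,i=1
  [5] ..#.# => #  t=10,i=1
  [4] ..#.. => .  t=0,i=6
  [3] ...## => #  t=1,i=8
  [2] ...#. => .  t=0,i=5
  [1] ....# => #  t=1,i=7
  [0] ..... => #  t=1,i=4
  bits 10100010010101000110100111101011 = 2723441131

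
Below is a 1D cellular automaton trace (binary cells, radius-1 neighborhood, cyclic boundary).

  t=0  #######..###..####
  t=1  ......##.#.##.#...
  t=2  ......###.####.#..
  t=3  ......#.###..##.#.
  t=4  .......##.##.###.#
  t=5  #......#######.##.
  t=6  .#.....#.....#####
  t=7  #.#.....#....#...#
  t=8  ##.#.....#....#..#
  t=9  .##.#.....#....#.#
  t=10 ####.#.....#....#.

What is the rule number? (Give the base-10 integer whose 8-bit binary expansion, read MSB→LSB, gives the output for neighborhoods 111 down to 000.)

120

  nb ###: next=.  (t=0,i=0, bit7=0)
  nb ##.: next=#  (t=0,i=6, bit6=1)
  nb #.#: next=#  (t=1,i=8, bit5=1)
  nb #..: next=#  (t=0,i=7, bit4=1)
  nb .##: next=#  (t=0,i=9, bit3=1)
  nb .#.: next=.  (t=1,i=9, bit2=0)
  nb ..#: next=.  (t=0,i=8, bit1=0)
  nb ...: next=.  (t=1,i=0, bit0=0)
  bits 01111000 = 120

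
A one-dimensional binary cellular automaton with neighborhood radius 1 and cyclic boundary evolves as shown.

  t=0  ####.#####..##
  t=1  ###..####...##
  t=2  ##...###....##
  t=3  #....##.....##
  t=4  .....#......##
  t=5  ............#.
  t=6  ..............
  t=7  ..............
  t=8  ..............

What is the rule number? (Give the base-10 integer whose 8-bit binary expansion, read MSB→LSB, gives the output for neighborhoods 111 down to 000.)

136

  ### -> #   bit 7 = 1  t=0,i=0
  ##. -> .   bit 6 = 0  t=0,i=3
  #.# -> .   bit 5 = 0  t=0,i=4
  #.. -> .   bit 4 = 0  t=0,i=10
  .## -> #   bit 3 = 1  t=0,i=5
  .#. -> .   bit 2 = 0  t=4,i=5
  ..# -> .   bit 1 = 0  t=0,i=11
  ... -> .   bit 0 = 0  t=1,i=10
  bits 10001000 = 136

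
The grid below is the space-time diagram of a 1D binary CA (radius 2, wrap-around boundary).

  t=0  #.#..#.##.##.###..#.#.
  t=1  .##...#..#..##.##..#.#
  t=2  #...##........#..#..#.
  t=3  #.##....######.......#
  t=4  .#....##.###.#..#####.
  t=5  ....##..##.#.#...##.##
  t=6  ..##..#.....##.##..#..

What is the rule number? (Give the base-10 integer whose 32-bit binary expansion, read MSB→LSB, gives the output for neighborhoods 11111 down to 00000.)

3130166287

  [31] ##### => #  t=3,i=10
  [30] ####. => .  t=3,i=12
  [29] ###.# => #  t=4,i=11
  [28] ###.. => #  t=0,i=15
  [27] ##.## => #  t=0,i=9
  [26] ##.#. => .  t=4,i=12
  [25] ##..# => #  t=0,i=16
  [24] ##... => .  t=1,i=3
  [23] #.### => #  t=0,i=13
  [22] #.##. => .  t=0,i=7
  [21] #.#.# => .  t=0,i=0
  [20] #.#.. => #  t=0,i=2
  [19] #..## => .  t=1,i=11
  [18] #..#. => .  t=0,i=4
  [17] #...# => #  t=1,i=4
  [16] #.... => .  t=2,i=7
  [15] .#### => #  t=3,i=9
  [14] .###. => .  t=0,i=14
  [13] .##.# => .  t=0,i=8
  [12] .##.. => .  t=1,i=2
  [11] .#.## => #  t=0,i=6
  [10] .#.#. => #  t=0,i=1
  [9] .#..# => .  t=0,i=3
  [8] .#... => .  t=2,i=1
  [7] ..### => .  t=3,i=8
  [6] ..##. => .  t=1,i=12
  [5] ..#.# => .  t=0,i=5
  [4] ..#.. => .  t=1,i=6
  [3] ...## => #  t=2,i=3
  [2] ...#. => #  t=1,i=5
  [1] ....# => #  t=2,i=12
  [0] ..... => #  t=2,i=8
  bits 10111010100100101000110000001111 = 3130166287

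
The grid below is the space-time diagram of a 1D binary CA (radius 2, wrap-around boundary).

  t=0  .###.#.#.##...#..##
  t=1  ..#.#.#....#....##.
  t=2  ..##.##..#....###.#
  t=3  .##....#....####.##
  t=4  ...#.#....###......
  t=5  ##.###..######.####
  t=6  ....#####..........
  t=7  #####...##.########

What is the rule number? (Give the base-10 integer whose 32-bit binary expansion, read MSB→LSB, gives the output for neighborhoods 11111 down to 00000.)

387466475

  ##### -> .   bit 31 = 0  t=5,i=10
  ####. -> .   bit 30 = 0  t=3,i=14
  ###.# -> .   bit 29 = 0  t=0,i=3
  ###.. -> #   bit 28 = 1  t=4,i=12
  ##.## -> .   bit 27 = 0  t=0,i=0
  ##.#. -> #   bit 26 = 1  t=0,i=4
  ##..# -> #   bit 25 = 1  t=2,i=7
  ##... -> #   bit 24 = 1  t=0,i=11
  #.### -> .   bit 23 = 0  t=0,i=1
  #.##. -> .   bit 22 = 0  t=0,i=9
  #.#.# -> .   bit 21 = 0  t=0,i=5
  #.#.. -> #   bit 20 = 1  t=1,i=6
  #..## -> #   bit 19 = 1  t=0,i=16
  #..#. -> .   bit 18 = 0  t=2,i=8
  #...# -> .   bit 17 = 0  t=0,i=12
  #.... -> .   bit 16 = 0  t=1,i=8
  .#### -> .   bit 15 = 0  t=3,i=13
  .###. -> #   bit 14 = 1  t=0,i=2
  .##.# -> .   bit 13 = 0  t=0,i=18
  .##.. -> .   bit 12 = 0  t=0,i=10
  .#.## -> .   bit 11 = 0  t=0,i=8
  .#.#. -> #   bit 10 = 1  t=0,i=6
  .#..# -> .   bit 9 = 0  t=0,i=15
  .#... -> .   bit 8 = 0  t=1,i=7
  ..### -> #   bit 7 = 1  t=2,i=14
  ..##. -> #   bit 6 = 1  t=0,i=17
  ..#.# -> #   bit 5 = 1  t=1,i=2
  ..#.. -> .   bit 4 = 0  t=0,i=14
  ...## -> #   bit 3 = 1  t=1,i=15
  ...#. -> .   bit 2 = 0  t=0,i=13
  ....# -> #   bit 1 = 1  t=1,i=9
  ..... -> #   bit 0 = 1  t=4,i=0
  bits 00010111000110000100010011101011 = 387466475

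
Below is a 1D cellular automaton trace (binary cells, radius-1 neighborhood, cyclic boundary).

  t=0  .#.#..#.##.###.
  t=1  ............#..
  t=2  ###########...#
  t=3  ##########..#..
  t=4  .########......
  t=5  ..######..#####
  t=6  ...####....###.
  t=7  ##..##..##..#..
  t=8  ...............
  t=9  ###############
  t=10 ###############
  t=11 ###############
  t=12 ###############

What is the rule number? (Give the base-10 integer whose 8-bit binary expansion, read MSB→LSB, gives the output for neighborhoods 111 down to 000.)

  ### -> #   bit 7 = 1  t=0,i=12
  ##. -> .   bit 6 = 0  t=0,i=9
  #.# -> .   bit 5 = 0  t=0,i=2
  #.. -> .   bit 4 = 0  t=0,i=4
  .## -> .   bit 3 = 0  t=0,i=8
  .#. -> .   bit 2 = 0  t=0,i=1
  ..# -> .   bit 1 = 0  t=0,i=0
  ... -> #   bit 0 = 1  t=1,i=0
  bits 10000001 = 129

129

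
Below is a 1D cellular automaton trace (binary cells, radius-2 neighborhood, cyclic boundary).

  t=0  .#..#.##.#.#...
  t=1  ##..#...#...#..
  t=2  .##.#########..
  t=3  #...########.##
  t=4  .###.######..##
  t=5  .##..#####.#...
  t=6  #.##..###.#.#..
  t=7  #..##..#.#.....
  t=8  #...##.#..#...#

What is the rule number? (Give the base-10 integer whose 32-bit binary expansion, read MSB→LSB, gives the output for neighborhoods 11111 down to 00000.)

  ##### -> #   bit 31 = 1  t=2,i=6
  ####. -> #   bit 30 = 1  t=2,i=11
  ###.# -> .   bit 29 = 0  t=3,i=11
  ###.. -> .   bit 28 = 0  t=2,i=12
  ##.## -> .   bit 27 = 0  t=2,i=3
  ##.#. -> #   bit 26 = 1  t=0,i=8
  ##..# -> #   bit 25 = 1  t=1,i=2
  ##... -> #   bit 24 = 1  t=2,i=13
  #.### -> #   bit 23 = 1  t=2,i=4
  #.##. -> .   bit 22 = 0  t=0,i=6
  #.#.# -> .   bit 21 = 0  t=0,i=9
  #.#.. -> .   bit 20 = 0  t=0,i=11
  #..## -> .   bit 19 = 0  t=1,i=14
  #..#. -> .   bit 18 = 0  t=0,i=3
  #...# -> #   bit 17 = 1  t=1,i=6
  #.... -> .   bit 16 = 0  t=0,i=13
  .#### -> #   bit 15 = 1  t=2,i=5
  .###. -> #   bit 14 = 1  t=3,i=14
  .##.# -> .   bit 13 = 0  t=0,i=7
  .##.. -> #   bit 12 = 1  t=1,i=1
  .#.## -> .   bit 11 = 0  t=0,i=5
  .#.#. -> .   bit 10 = 0  t=0,i=10
  .#..# -> .   bit 9 = 0  t=0,i=2
  .#... -> #   bit 8 = 1  t=0,i=12
  ..### -> .   bit 7 = 0  t=3,i=4
  ..##. -> .   bit 6 = 0  t=1,i=0
  ..#.# -> #   bit 5 = 1  t=0,i=4
  ..#.. -> #   bit 4 = 1  t=0,i=1
  ...## -> #   bit 3 = 1  t=2,i=0
  ...#. -> #   bit 2 = 1  t=0,i=0
  ....# -> .   bit 1 = 0  t=0,i=14
  ..... -> .   bit 0 = 0  t=7,i=12
  bits 11000111100000101101000100111100 = 3347239228

3347239228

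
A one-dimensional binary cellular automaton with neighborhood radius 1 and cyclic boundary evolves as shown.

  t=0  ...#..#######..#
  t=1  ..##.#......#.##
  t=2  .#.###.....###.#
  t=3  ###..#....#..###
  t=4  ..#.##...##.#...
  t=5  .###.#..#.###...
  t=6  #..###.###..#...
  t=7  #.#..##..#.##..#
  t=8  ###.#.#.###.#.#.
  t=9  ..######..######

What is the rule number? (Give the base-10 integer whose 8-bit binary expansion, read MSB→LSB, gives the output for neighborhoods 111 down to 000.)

102

  nb ###: next=.  (t=0,i=7, bit7=0)
  nb ##.: next=#  (t=0,i=12, bit6=1)
  nb #.#: next=#  (t=1,i=4, bit5=1)
  nb #..: next=.  (t=0,i=0, bit4=0)
  nb .##: next=.  (t=0,i=6, bit3=0)
  nb .#.: next=#  (t=0,i=3, bit2=1)
  nb ..#: next=#  (t=0,i=2, bit1=1)
  nb ...: next=.  (t=0,i=1, bit0=0)
  bits 01100110 = 102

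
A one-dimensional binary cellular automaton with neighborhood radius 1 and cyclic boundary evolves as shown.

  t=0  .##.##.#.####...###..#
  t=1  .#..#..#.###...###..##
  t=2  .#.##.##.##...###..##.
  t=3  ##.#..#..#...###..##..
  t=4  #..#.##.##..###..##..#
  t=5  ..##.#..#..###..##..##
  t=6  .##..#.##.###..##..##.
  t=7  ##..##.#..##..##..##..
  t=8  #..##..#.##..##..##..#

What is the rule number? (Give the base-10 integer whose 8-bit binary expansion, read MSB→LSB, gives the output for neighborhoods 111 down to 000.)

  ### -> #   bit 7 = 1  t=0,i=10
  ##. -> .   bit 6 = 0  t=0,i=2
  #.# -> .   bit 5 = 0  t=0,i=0
  #.. -> .   bit 4 = 0  t=0,i=13
  .## -> #   bit 3 = 1  t=0,i=1
  .#. -> #   bit 2 = 1  t=0,i=7
  ..# -> #   bit 1 = 1  t=0,i=15
  ... -> .   bit 0 = 0  t=0,i=14
  bits 10001110 = 142

142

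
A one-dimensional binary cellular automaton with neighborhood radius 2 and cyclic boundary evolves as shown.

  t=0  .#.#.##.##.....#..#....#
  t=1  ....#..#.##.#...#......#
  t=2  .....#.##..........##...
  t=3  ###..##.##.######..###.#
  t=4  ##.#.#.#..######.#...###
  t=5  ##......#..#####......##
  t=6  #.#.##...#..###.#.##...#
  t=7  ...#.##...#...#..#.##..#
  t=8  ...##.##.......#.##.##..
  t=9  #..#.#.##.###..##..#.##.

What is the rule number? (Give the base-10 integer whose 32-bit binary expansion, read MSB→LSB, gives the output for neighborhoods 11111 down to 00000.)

  ##### -> #   bit 31 = 1  t=3,i=13
  ####. -> #   bit 30 = 1  t=3,i=1
  ###.# -> #   bit 29 = 1  t=3,i=21
  ###.. -> .   bit 28 = 0  t=3,i=2
  ##.## -> #   bit 27 = 1  t=0,i=7
  ##.#. -> .   bit 26 = 0  t=1,i=11
  ##..# -> #   bit 25 = 1  t=3,i=3
  ##... -> #   bit 24 = 1  t=0,i=10
  #.### -> #   bit 23 = 1  t=3,i=11
  #.##. -> .   bit 22 = 0  t=0,i=5
  #.#.# -> .   bit 21 = 0  t=0,i=1
  #.#.. -> .   bit 20 = 0  t=1,i=12
  #..## -> .   bit 19 = 0  t=3,i=4
  #..#. -> .   bit 18 = 0  t=0,i=17
  #...# -> .   bit 17 = 0  t=1,i=14
  #.... -> .   bit 16 = 0  t=0,i=11
  .#### -> #   bit 15 = 1  t=3,i=0
  .###. -> .   bit 14 = 0  t=3,i=20
  .##.# -> .   bit 13 = 0  t=0,i=6
  .##.. -> #   bit 12 = 1  t=0,i=9
  .#.## -> #   bit 11 = 1  t=0,i=4
  .#.#. -> .   bit 10 = 0  t=0,i=0
  .#..# -> #   bit 9 = 1  t=0,i=16
  .#... -> .   bit 8 = 0  t=0,i=19
  ..### -> .   bit 7 = 0  t=3,i=19
  ..##. -> #   bit 6 = 1  t=2,i=19
  ..#.# -> #   bit 5 = 1  t=0,i=23
  ..#.. -> .   bit 4 = 0  t=0,i=15
  ...## -> .   bit 3 = 0  t=2,i=18
  ...#. -> .   bit 2 = 0  t=0,i=14
  ....# -> .   bit 1 = 0  t=0,i=13
  ..... -> #   bit 0 = 1  t=0,i=12
  bits 11101011100000001001101001100001 = 3951073889

3951073889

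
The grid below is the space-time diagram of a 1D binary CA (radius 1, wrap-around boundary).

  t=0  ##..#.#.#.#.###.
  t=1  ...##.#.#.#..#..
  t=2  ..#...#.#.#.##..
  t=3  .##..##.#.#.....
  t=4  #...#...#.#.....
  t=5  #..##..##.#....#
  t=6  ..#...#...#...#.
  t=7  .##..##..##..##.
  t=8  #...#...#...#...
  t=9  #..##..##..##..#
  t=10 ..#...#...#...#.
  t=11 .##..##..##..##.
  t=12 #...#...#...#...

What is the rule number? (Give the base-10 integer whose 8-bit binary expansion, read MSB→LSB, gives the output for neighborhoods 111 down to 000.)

  [7] ### => #  t=0,i=13
  [6] ##. => .  t=0,i=1
  [5] #.# => .  t=0,i=5
  [4] #.. => .  t=0,i=2
  [3] .## => .  t=0,i=0
  [2] .#. => #  t=0,i=4
  [1] ..# => #  t=0,i=3
  [0] ... => .  t=1,i=0
  bits 10000110 = 134

134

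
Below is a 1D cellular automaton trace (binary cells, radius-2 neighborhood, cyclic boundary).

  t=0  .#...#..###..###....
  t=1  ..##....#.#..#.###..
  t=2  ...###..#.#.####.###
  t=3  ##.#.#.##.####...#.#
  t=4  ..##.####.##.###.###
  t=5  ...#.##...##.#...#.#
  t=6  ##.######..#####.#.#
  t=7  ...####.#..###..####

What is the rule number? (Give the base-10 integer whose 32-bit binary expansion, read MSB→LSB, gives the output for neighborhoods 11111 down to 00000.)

2516040096

  [31] ##### => #  t=6,i=5
  [30] ####. => .  t=2,i=14
  [29] ###.# => .  t=2,i=15
  [28] ###.. => #  t=0,i=10
  [27] ##.## => .  t=2,i=16
  [26] ##.#. => #  t=3,i=2
  [25] ##..# => .  t=0,i=11
  [24] ##... => #  t=0,i=16
  [23] #.### => #  t=1,i=15
  [22] #.##. => #  t=3,i=7
  [21] #.#.# => #  t=2,i=10
  [20] #.#.. => #  t=1,i=10
  [19] #..## => .  t=0,i=7
  [18] #..#. => #  t=1,i=12
  [17] #...# => #  t=0,i=3
  [16] #.... => #  t=0,i=17
  [15] .#### => #  t=2,i=13
  [14] .###. => .  t=0,i=9
  [13] .##.# => #  t=3,i=8
  [12] .##.. => #  t=1,i=3
  [11] .#.## => #  t=1,i=14
  [10] .#.#. => .  t=1,i=9
  [9] .#..# => .  t=0,i=6
  [8] .#... => #  t=0,i=2
  [7] ..### => #  t=0,i=8
  [6] ..##. => .  t=1,i=2
  [5] ..#.# => #  t=1,i=8
  [4] ..#.. => .  t=0,i=1
  [3] ...## => .  t=1,i=1
  [2] ...#. => .  t=0,i=0
  [1] ....# => .  t=0,i=19
  [0] ..... => .  t=0,i=18
  bits 10010101111101111011100110100000 = 2516040096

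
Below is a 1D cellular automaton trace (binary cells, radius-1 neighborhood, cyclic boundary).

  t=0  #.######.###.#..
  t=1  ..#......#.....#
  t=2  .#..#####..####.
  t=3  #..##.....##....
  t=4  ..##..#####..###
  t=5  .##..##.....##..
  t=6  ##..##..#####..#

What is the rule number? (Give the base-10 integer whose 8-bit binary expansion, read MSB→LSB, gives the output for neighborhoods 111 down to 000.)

  [7] ### => .  t=0,i=3
  [6] ##. => .  t=0,i=7
  [5] #.# => .  t=0,i=1
  [4] #.. => .  t=0,i=14
  [3] .## => #  t=0,i=2
  [2] .#. => .  t=0,i=0
  [1] ..# => #  t=0,i=15
  [0] ... => #  t=1,i=4
  bits 00001011 = 11

11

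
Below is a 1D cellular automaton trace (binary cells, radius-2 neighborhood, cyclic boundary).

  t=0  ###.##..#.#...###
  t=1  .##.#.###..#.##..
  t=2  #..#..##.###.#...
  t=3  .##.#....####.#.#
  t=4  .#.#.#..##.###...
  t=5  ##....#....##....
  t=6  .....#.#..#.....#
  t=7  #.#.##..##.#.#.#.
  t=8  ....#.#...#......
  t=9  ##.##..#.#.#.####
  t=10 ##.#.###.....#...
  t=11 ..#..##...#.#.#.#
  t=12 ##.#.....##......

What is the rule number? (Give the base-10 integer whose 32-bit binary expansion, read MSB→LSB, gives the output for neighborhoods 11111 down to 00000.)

1724138413

  ##### -> .   bit 31 = 0  t=0,i=0
  ####. -> #   bit 30 = 1  t=0,i=1
  ###.# -> #   bit 29 = 1  t=0,i=2
  ###.. -> .   bit 28 = 0  t=1,i=8
  ##.## -> .   bit 27 = 0  t=0,i=3
  ##.#. -> #   bit 26 = 1  t=1,i=3
  ##..# -> #   bit 25 = 1  t=0,i=6
  ##... -> .   bit 24 = 0  t=1,i=15
  #.### -> #   bit 23 = 1  t=1,i=6
  #.##. -> #   bit 22 = 1  t=0,i=4
  #.#.# -> .   bit 21 = 0  t=1,i=4
  #.#.. -> .   bit 20 = 0  t=0,i=10
  #..## -> .   bit 19 = 0  t=2,i=5
  #..#. -> #   bit 18 = 1  t=0,i=7
  #...# -> .   bit 17 = 0  t=0,i=12
  #.... -> .   bit 16 = 0  t=3,i=6
  .#### -> .   bit 15 = 0  t=0,i=15
  .###. -> #   bit 14 = 1  t=1,i=7
  .##.# -> .   bit 13 = 0  t=1,i=2
  .##.. -> .   bit 12 = 0  t=0,i=5
  .#.## -> .   bit 11 = 0  t=1,i=5
  .#.#. -> .   bit 10 = 0  t=0,i=9
  .#..# -> #   bit 9 = 1  t=2,i=1
  .#... -> #   bit 8 = 1  t=0,i=11
  ..### -> #   bit 7 = 1  t=0,i=14
  ..##. -> .   bit 6 = 0  t=1,i=1
  ..#.# -> #   bit 5 = 1  t=0,i=8
  ..#.. -> .   bit 4 = 0  t=2,i=0
  ...## -> #   bit 3 = 1  t=0,i=13
  ...#. -> #   bit 2 = 1  t=2,i=16
  ....# -> .   bit 1 = 0  t=3,i=7
  ..... -> #   bit 0 = 1  t=6,i=2
  bits 01100110110001000100001110101101 = 1724138413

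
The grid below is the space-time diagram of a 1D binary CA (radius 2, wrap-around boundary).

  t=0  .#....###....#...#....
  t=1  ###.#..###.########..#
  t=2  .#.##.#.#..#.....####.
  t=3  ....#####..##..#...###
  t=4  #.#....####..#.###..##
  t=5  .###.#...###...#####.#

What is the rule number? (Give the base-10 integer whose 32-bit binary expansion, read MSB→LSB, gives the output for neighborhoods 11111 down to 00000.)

  ##### -> .   bit 31 = 0  t=1,i=13
  ####. -> #   bit 30 = 1  t=1,i=1
  ###.# -> .   bit 29 = 0  t=1,i=2
  ###.. -> #   bit 28 = 1  t=0,i=8
  ##.## -> .   bit 27 = 0  t=1,i=10
  ##.#. -> #   bit 26 = 1  t=1,i=3
  ##..# -> #   bit 25 = 1  t=1,i=19
  ##... -> #   bit 24 = 1  t=0,i=9
  #.### -> #   bit 23 = 1  t=1,i=11
  #.##. -> .   bit 22 = 0  t=2,i=3
  #.#.# -> #   bit 21 = 1  t=2,i=6
  #.#.. -> #   bit 20 = 1  t=1,i=4
  #..## -> #   bit 19 = 1  t=1,i=6
  #..#. -> .   bit 18 = 0  t=2,i=0
  #...# -> #   bit 17 = 1  t=0,i=15
  #.... -> .   bit 16 = 0  t=0,i=3
  .#### -> .   bit 15 = 0  t=1,i=0
  .###. -> #   bit 14 = 1  t=0,i=7
  .##.# -> #   bit 13 = 1  t=2,i=4
  .##.. -> .   bit 12 = 0  t=3,i=12
  .#.## -> .   bit 11 = 0  t=2,i=2
  .#.#. -> #   bit 10 = 1  t=2,i=7
  .#..# -> .   bit 9 = 0  t=1,i=5
  .#... -> #   bit 8 = 1  t=0,i=2
  ..### -> .   bit 7 = 0  t=0,i=6
  ..##. -> .   bit 6 = 0  t=3,i=11
  ..#.# -> .   bit 5 = 0  t=2,i=1
  ..#.. -> #   bit 4 = 1  t=0,i=1
  ...## -> .   bit 3 = 0  t=0,i=5
  ...#. -> #   bit 2 = 1  t=0,i=0
  ....# -> #   bit 1 = 1  t=0,i=4
  ..... -> .   bit 0 = 0  t=0,i=20
  bits 01010111101110100110010100010110 = 1471833366

1471833366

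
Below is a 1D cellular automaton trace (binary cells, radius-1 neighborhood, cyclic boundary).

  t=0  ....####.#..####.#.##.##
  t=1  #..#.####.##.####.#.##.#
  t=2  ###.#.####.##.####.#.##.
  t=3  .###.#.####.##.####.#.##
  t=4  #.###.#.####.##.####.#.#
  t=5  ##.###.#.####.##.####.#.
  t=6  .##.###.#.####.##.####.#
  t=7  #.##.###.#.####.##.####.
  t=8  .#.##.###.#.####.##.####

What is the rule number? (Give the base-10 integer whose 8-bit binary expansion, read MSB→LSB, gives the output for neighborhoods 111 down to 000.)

  [7] ### => #  t=0,i=5
  [6] ##. => #  t=0,i=7
  [5] #.# => #  t=0,i=8
  [4] #.. => #  t=0,i=0
  [3] .## => .  t=0,i=4
  [2] .#. => .  t=0,i=9
  [1] ..# => #  t=0,i=3
  [0] ... => .  t=0,i=1
  bits 11110010 = 242

242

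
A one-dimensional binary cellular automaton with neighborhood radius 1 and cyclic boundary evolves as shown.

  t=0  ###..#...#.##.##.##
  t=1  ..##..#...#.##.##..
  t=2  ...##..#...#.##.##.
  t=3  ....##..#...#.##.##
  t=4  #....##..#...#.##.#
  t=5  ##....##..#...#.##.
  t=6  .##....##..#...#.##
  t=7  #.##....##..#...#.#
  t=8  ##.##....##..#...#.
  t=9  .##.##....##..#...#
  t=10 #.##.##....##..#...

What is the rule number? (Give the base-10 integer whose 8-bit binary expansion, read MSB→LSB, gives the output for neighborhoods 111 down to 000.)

112

  [7] ### => .  t=0,i=0
  [6] ##. => #  t=0,i=2
  [5] #.# => #  t=0,i=10
  [4] #.. => #  t=0,i=3
  [3] .## => .  t=0,i=11
  [2] .#. => .  t=0,i=5
  [1] ..# => .  t=0,i=4
  [0] ... => .  t=0,i=7
  bits 01110000 = 112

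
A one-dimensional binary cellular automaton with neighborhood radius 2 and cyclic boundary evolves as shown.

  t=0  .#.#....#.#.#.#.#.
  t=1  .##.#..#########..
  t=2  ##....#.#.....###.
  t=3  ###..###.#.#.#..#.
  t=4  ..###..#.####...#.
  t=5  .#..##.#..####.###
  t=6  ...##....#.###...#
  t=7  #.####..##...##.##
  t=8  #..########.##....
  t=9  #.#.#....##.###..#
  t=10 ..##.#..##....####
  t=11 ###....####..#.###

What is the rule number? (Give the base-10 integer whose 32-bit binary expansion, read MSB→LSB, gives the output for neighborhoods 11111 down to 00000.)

  nb #####: next=.  (t=1,i=9, bit31=0)
  nb ####.: next=#  (t=1,i=14, bit30=1)
  nb ###.#: next=#  (t=2,i=16, bit29=1)
  nb ###..: next=#  (t=1,i=15, bit28=1)
  nb ##.##: next=.  (t=2,i=17, bit27=0)
  nb ##.#.: next=.  (t=1,i=3, bit26=0)
  nb ##..#: next=#  (t=3,i=3, bit25=1)
  nb ##...: next=#  (t=1,i=16, bit24=1)
  nb #.###: next=.  (t=3,i=0, bit23=0)
  nb #.##.: next=#  (t=2,i=0, bit22=1)
  nb #.#.#: next=#  (t=0,i=10, bit21=1)
  nb #.#..: next=.  (t=0,i=3, bit20=0)
  nb #..##: next=#  (t=1,i=6, bit19=1)
  nb #..#.: next=.  (t=0,i=0, bit18=0)
  nb #...#: next=.  (t=1,i=17, bit17=0)
  nb #....: next=.  (t=0,i=5, bit16=0)
  nb .####: next=#  (t=1,i=8, bit15=1)
  nb .###.: next=.  (t=2,i=15, bit14=0)
  nb .##.#: next=.  (t=1,i=2, bit13=0)
  nb .##..: next=#  (t=2,i=1, bit12=1)
  nb .#.##: next=.  (t=3,i=17, bit11=0)
  nb .#.#.: next=#  (t=0,i=2, bit10=1)
  nb .#..#: next=.  (t=0,i=17, bit9=0)
  nb .#...: next=#  (t=0,i=4, bit8=1)
  nb ..###: next=.  (t=1,i=7, bit7=0)
  nb ..##.: next=#  (t=1,i=1, bit6=1)
  nb ..#.#: next=#  (t=0,i=1, bit5=1)
  nb ..#..: next=#  (t=4,i=16, bit4=1)
  nb ...##: next=#  (t=1,i=0, bit3=1)
  nb ...#.: next=#  (t=0,i=7, bit2=1)
  nb ....#: next=.  (t=0,i=6, bit1=0)
  nb .....: next=#  (t=2,i=11, bit0=1)
  bits 01110011011010001001010101111101 = 1936233853

1936233853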